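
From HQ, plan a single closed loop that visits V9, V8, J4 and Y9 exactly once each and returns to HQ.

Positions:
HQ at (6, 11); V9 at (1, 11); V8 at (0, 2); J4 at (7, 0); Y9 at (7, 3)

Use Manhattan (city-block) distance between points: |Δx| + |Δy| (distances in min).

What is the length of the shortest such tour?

Shortest round trip = 36 min.

There are 12 distinct closed tours to check (reversals are equivalent).
HQ→V9→V8→J4→Y9→HQ: 5+10+9+3+9 = 36
HQ→V9→V8→Y9→J4→HQ: 5+10+8+3+12 = 38
HQ→V9→J4→V8→Y9→HQ: 5+17+9+8+9 = 48
HQ→V9→J4→Y9→V8→HQ: 5+17+3+8+15 = 48
HQ→V9→Y9→V8→J4→HQ: 5+14+8+9+12 = 48
HQ→V9→Y9→J4→V8→HQ: 5+14+3+9+15 = 46
HQ→V8→V9→J4→Y9→HQ: 15+10+17+3+9 = 54
HQ→V8→V9→Y9→J4→HQ: 15+10+14+3+12 = 54
HQ→V8→J4→V9→Y9→HQ: 15+9+17+14+9 = 64
HQ→V8→Y9→V9→J4→HQ: 15+8+14+17+12 = 66
HQ→J4→V9→V8→Y9→HQ: 12+17+10+8+9 = 56
HQ→J4→V8→V9→Y9→HQ: 12+9+10+14+9 = 54
The minimum is 36.
One optimal route: HQ → V9 → V8 → J4 → Y9 → HQ (or its reverse).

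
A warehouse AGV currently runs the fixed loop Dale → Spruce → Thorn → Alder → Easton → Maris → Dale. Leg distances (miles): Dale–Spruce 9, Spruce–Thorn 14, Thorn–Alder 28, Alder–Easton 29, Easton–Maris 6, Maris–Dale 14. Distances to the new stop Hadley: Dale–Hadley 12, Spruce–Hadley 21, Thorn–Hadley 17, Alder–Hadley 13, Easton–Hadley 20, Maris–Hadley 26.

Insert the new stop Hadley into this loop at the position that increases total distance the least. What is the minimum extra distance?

+2 miles — insert Hadley between Thorn and Alder.

Insertion cost between consecutive stops i–j is d(i,Hadley) + d(Hadley,j) − d(i,j):
  between Dale and Spruce: 12 + 21 − 9 = 24
  between Spruce and Thorn: 21 + 17 − 14 = 24
  between Thorn and Alder: 17 + 13 − 28 = 2
  between Alder and Easton: 13 + 20 − 29 = 4
  between Easton and Maris: 20 + 26 − 6 = 40
  between Maris and Dale: 26 + 12 − 14 = 24
Cheapest insertion is between Thorn and Alder, adding 2.
New total = 100 + 2 = 102.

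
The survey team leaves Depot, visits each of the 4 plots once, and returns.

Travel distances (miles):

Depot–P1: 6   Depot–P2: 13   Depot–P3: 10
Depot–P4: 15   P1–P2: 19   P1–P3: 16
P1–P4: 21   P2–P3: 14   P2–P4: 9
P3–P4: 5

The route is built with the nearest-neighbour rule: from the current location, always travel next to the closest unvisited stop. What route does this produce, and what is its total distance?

Total distance 49 miles via the nearest-neighbour route Depot → P1 → P3 → P4 → P2 → Depot.

At Depot the remaining stops are P1 6, P3 10, P2 13, P4 15; go to P1.
At P1 the remaining stops are P3 16, P2 19, P4 21; go to P3.
At P3 the remaining stops are P4 5, P2 14; go to P4.
At P4 the remaining stops are P2 9; go to P2.
Return P2→Depot: 13.
Total = 6 + 16 + 5 + 9 + 13 = 49.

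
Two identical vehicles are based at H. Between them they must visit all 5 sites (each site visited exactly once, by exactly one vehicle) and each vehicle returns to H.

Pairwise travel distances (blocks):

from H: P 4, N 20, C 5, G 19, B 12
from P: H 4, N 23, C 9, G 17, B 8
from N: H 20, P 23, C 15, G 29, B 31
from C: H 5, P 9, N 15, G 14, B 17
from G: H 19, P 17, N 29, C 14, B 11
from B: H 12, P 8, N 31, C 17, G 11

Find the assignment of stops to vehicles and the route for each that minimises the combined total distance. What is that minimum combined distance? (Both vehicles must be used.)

80 blocks — the smallest possible combined total.

There are 2^4 − 1 = 15 ways to divide the 5 stops into two non-empty groups. For each, the best each vehicle can do is its own shortest tour through its group:
  {P} + {N, C, G, B}: 8 + 72 = 80
  {N} + {P, C, G, B}: 40 + 42 = 82
  {P, N} + {C, G, B}: 47 + 42 = 89
  {C} + {P, N, G, B}: 10 + 72 = 82
  {P, C} + {N, G, B}: 18 + 72 = 90
  {N, C} + {P, G, B}: 40 + 42 = 82
  … (15 splits in total)
Best: vehicle 1 H → P → H = 8; vehicle 2 H → N → C → G → B → H = 72; combined 80.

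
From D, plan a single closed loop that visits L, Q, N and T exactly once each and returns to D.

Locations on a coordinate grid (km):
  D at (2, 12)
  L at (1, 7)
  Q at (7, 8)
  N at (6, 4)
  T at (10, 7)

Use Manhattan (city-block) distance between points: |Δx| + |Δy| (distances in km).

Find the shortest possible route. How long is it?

D - L - Q - N - T - D: 6+7+5+7+13 = 38
D - L - Q - T - N - D: 6+7+4+7+12 = 36
D - L - N - Q - T - D: 6+8+5+4+13 = 36
D - L - N - T - Q - D: 6+8+7+4+9 = 34
D - L - T - Q - N - D: 6+9+4+5+12 = 36
D - L - T - N - Q - D: 6+9+7+5+9 = 36
D - Q - L - N - T - D: 9+7+8+7+13 = 44
D - Q - L - T - N - D: 9+7+9+7+12 = 44
D - Q - N - L - T - D: 9+5+8+9+13 = 44
D - Q - T - L - N - D: 9+4+9+8+12 = 42
D - N - L - Q - T - D: 12+8+7+4+13 = 44
D - N - Q - L - T - D: 12+5+7+9+13 = 46
The minimum is 34.
One optimal route: D → L → N → T → Q → D (or its reverse).

Shortest round trip = 34 km.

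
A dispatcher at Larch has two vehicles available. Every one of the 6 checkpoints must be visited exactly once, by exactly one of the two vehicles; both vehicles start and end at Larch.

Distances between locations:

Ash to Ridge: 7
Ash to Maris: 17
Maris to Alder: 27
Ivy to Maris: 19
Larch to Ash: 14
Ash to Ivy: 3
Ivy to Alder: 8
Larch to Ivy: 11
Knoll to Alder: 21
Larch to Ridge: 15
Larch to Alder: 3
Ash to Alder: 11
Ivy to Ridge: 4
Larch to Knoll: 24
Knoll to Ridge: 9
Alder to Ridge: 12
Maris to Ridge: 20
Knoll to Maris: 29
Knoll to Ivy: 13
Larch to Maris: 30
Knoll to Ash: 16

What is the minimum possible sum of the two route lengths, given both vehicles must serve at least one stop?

Try each way of splitting the stops between the two vehicles (each non-empty) and, for each split, find the best tour for each vehicle:
  {Knoll} + {Ash, Ivy, Maris, Alder, Ridge}: 48 + 66 = 114
  {Ash} + {Knoll, Ivy, Maris, Alder, Ridge}: 28 + 83 = 111
  {Knoll, Ash} + {Ivy, Maris, Alder, Ridge}: 54 + 65 = 119
  {Ivy} + {Knoll, Ash, Maris, Alder, Ridge}: 22 + 84 = 106
  {Knoll, Ivy} + {Ash, Maris, Alder, Ridge}: 48 + 66 = 114
  {Ash, Ivy} + {Knoll, Maris, Alder, Ridge}: 28 + 83 = 111
  … (31 splits in total)
  {Alder} + {Knoll, Ash, Ivy, Maris, Ridge}: 6 + 84 = 90  ← best
Best: vehicle 1 Larch → Alder → Larch = 6; vehicle 2 Larch → Knoll → Ridge → Maris → Ash → Ivy → Larch = 84; combined 90.

Minimum combined distance: 90.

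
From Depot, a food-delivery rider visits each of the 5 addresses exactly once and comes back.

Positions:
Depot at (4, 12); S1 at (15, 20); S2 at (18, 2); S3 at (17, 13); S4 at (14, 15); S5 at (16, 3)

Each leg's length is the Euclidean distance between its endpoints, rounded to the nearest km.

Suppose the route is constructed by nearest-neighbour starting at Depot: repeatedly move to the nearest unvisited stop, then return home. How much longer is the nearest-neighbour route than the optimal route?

Depot: S4=10, S3=13, S1=14, S5=15, S2=17 ⇒ S4
S4: S3=4, S1=5, S5=12, S2=14 ⇒ S3
S3: S1=7, S5=10, S2=11 ⇒ S1
S1: S5=17, S2=18 ⇒ S5
S5: S2=2 ⇒ S2
NN route Depot → S4 → S3 → S1 → S5 → S2 → Depot costs 57.
Optimal: Depot → S4 → S1 → S3 → S2 → S5 → Depot costs 50 (by enumerating all 60 distinct tours).
Excess = 57 − 50 = 7.

Excess over optimum: 7 km.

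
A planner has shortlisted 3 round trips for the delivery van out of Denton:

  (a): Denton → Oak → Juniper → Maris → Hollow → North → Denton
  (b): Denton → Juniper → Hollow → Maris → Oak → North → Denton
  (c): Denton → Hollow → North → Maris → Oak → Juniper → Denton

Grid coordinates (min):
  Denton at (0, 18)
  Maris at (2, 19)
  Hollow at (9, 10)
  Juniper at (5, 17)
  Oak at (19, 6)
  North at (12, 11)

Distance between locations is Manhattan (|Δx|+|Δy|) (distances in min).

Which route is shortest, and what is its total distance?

(a): 31 + 25 + 5 + 16 + 4 + 19 = 100
(b): 6 + 11 + 16 + 30 + 12 + 19 = 94
(c): 17 + 4 + 18 + 30 + 25 + 6 = 100

94 min — (b) is the shortest.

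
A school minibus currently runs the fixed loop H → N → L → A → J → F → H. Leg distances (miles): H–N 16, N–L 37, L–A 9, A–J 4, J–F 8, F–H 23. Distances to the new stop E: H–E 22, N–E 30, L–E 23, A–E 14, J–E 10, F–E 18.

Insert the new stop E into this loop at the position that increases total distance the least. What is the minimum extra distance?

Minimum extra distance: 16 miles, inserting E between N and L.

Insertion cost between consecutive stops i–j is d(i,E) + d(E,j) − d(i,j):
  between H and N: 22 + 30 − 16 = 36
  between N and L: 30 + 23 − 37 = 16
  between L and A: 23 + 14 − 9 = 28
  between A and J: 14 + 10 − 4 = 20
  between J and F: 10 + 18 − 8 = 20
  between F and H: 18 + 22 − 23 = 17
Cheapest insertion is between N and L, adding 16.
New total = 97 + 16 = 113.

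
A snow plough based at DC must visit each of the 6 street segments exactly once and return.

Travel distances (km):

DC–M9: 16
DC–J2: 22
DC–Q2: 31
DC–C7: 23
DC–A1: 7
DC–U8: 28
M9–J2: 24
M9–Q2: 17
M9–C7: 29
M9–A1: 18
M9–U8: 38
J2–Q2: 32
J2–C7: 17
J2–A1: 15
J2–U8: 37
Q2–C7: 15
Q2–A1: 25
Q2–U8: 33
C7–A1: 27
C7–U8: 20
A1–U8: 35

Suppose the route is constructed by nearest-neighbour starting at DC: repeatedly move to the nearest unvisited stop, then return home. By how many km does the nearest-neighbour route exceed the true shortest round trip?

Excess over optimum: 12 km.

From DC: A1=7, M9=16, J2=22, C7=23, U8=28, Q2=31 → choose A1 (7).
From A1: J2=15, M9=18, Q2=25, C7=27, U8=35 → choose J2 (15).
From J2: C7=17, M9=24, Q2=32, U8=37 → choose C7 (17).
From C7: Q2=15, U8=20, M9=29 → choose Q2 (15).
From Q2: M9=17, U8=33 → choose M9 (17).
From M9: U8=38 → choose U8 (38).
NN route DC → A1 → J2 → C7 → Q2 → M9 → U8 → DC costs 137.
Optimal: DC → M9 → Q2 → U8 → C7 → J2 → A1 → DC costs 125 (by enumerating all 360 distinct tours).
Excess = 137 − 125 = 12.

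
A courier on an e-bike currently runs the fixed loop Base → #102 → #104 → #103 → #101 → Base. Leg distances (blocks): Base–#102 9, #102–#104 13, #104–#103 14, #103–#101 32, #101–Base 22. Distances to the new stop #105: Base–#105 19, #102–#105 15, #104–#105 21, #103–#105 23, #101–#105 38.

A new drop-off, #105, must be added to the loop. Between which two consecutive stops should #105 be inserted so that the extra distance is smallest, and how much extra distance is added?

Insertion cost between consecutive stops i–j is d(i,#105) + d(#105,j) − d(i,j):
  between Base and #102: 19 + 15 − 9 = 25
  between #102 and #104: 15 + 21 − 13 = 23
  between #104 and #103: 21 + 23 − 14 = 30
  between #103 and #101: 23 + 38 − 32 = 29
  between #101 and Base: 38 + 19 − 22 = 35
Cheapest insertion is between #102 and #104, adding 23.
New total = 90 + 23 = 113.

+23 blocks — insert #105 between #102 and #104.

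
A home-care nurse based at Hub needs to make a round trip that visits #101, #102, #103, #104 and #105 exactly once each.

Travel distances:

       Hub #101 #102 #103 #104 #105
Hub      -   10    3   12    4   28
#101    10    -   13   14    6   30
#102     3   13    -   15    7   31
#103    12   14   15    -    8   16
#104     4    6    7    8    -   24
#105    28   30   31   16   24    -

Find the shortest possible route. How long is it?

74 — the shortest possible round trip.

Hub → #101 → #102 → #103 → #104 → #105 → Hub: 10+13+15+8+24+28 = 98
Hub → #101 → #102 → #103 → #105 → #104 → Hub: 10+13+15+16+24+4 = 82
Hub → #101 → #102 → #104 → #103 → #105 → Hub: 10+13+7+8+16+28 = 82
Hub → #101 → #102 → #104 → #105 → #103 → Hub: 10+13+7+24+16+12 = 82
Hub → #101 → #102 → #105 → #103 → #104 → Hub: 10+13+31+16+8+4 = 82
Hub → #101 → #102 → #105 → #104 → #103 → Hub: 10+13+31+24+8+12 = 98
Hub → #101 → #103 → #102 → #104 → #105 → Hub: 10+14+15+7+24+28 = 98
Hub → #101 → #103 → #102 → #105 → #104 → Hub: 10+14+15+31+24+4 = 98
Hub → #101 → #103 → #104 → #102 → #105 → Hub: 10+14+8+7+31+28 = 98
Hub → #101 → #103 → #104 → #105 → #102 → Hub: 10+14+8+24+31+3 = 90
Hub → #101 → #103 → #105 → #102 → #104 → Hub: 10+14+16+31+7+4 = 82
Hub → #101 → #103 → #105 → #104 → #102 → Hub: 10+14+16+24+7+3 = 74
Hub → #101 → #104 → #102 → #103 → #105 → Hub: 10+6+7+15+16+28 = 82
Hub → #101 → #104 → #102 → #105 → #103 → Hub: 10+6+7+31+16+12 = 82
… (46 more)
The minimum is 74.
One optimal route: Hub → #101 → #103 → #105 → #104 → #102 → Hub (or its reverse).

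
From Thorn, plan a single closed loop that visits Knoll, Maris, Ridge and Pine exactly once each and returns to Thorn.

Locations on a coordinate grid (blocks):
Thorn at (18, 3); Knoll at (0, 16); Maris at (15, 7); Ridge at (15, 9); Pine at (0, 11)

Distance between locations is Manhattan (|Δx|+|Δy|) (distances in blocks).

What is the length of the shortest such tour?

Thorn-Knoll-Maris-Ridge-Pine-Thorn: 31+24+2+17+26 = 100
Thorn-Knoll-Maris-Pine-Ridge-Thorn: 31+24+19+17+9 = 100
Thorn-Knoll-Ridge-Maris-Pine-Thorn: 31+22+2+19+26 = 100
Thorn-Knoll-Ridge-Pine-Maris-Thorn: 31+22+17+19+7 = 96
Thorn-Knoll-Pine-Maris-Ridge-Thorn: 31+5+19+2+9 = 66
Thorn-Knoll-Pine-Ridge-Maris-Thorn: 31+5+17+2+7 = 62
Thorn-Maris-Knoll-Ridge-Pine-Thorn: 7+24+22+17+26 = 96
Thorn-Maris-Knoll-Pine-Ridge-Thorn: 7+24+5+17+9 = 62
Thorn-Maris-Ridge-Knoll-Pine-Thorn: 7+2+22+5+26 = 62
Thorn-Maris-Pine-Knoll-Ridge-Thorn: 7+19+5+22+9 = 62
Thorn-Ridge-Knoll-Maris-Pine-Thorn: 9+22+24+19+26 = 100
Thorn-Ridge-Maris-Knoll-Pine-Thorn: 9+2+24+5+26 = 66
The minimum is 62.
One optimal route: Thorn → Knoll → Pine → Ridge → Maris → Thorn (or its reverse).

Shortest round trip = 62 blocks.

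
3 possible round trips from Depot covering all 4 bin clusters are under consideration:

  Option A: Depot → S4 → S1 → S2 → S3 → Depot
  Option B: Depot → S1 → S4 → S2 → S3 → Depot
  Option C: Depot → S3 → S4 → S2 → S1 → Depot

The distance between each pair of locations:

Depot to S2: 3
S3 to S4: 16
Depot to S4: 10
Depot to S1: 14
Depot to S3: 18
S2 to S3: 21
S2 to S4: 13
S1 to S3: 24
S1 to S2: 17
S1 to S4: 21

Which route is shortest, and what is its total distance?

78 — Option C is the shortest.

Option A: 10 + 21 + 17 + 21 + 18 = 87
Option B: 14 + 21 + 13 + 21 + 18 = 87
Option C: 18 + 16 + 13 + 17 + 14 = 78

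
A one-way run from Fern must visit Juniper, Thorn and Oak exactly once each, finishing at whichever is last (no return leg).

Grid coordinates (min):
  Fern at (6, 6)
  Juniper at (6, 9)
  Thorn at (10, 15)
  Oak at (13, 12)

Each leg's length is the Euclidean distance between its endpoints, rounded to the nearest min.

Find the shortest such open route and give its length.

14 min — the minimum one-way total.

There are 3! = 6 possible orderings.
Fern→Juniper→Thorn→Oak: 3+7+4 = 14
Fern→Juniper→Oak→Thorn: 3+8+4 = 15
Fern→Thorn→Juniper→Oak: 10+7+8 = 25
Fern→Thorn→Oak→Juniper: 10+4+8 = 22
Fern→Oak→Juniper→Thorn: 9+8+7 = 24
Fern→Oak→Thorn→Juniper: 9+4+7 = 20
The minimum is 14.
One shortest path: Fern → Juniper → Thorn → Oak.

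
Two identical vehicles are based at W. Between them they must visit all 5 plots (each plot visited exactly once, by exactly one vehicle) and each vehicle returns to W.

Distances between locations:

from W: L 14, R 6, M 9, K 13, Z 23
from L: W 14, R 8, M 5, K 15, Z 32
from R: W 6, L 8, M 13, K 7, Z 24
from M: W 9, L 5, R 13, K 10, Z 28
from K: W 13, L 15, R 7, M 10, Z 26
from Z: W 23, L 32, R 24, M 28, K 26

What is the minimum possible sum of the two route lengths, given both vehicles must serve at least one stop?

88 — the smallest possible combined total.

Try each way of splitting the stops between the two vehicles (each non-empty) and, for each split, find the best tour for each vehicle:
  {L} + {R, M, K, Z}: 28 + 73 = 101
  {R} + {L, M, K, Z}: 12 + 78 = 90
  {L, R} + {M, K, Z}: 28 + 68 = 96
  {M} + {L, R, K, Z}: 18 + 78 = 96
  {L, M} + {R, K, Z}: 28 + 62 = 90
  {R, M} + {L, K, Z}: 28 + 78 = 106
  … (15 splits in total)
  {L, R, M, K} + {Z}: 42 + 46 = 88  ← best
Best: vehicle 1 W → L → M → K → R → W = 42; vehicle 2 W → Z → W = 46; combined 88.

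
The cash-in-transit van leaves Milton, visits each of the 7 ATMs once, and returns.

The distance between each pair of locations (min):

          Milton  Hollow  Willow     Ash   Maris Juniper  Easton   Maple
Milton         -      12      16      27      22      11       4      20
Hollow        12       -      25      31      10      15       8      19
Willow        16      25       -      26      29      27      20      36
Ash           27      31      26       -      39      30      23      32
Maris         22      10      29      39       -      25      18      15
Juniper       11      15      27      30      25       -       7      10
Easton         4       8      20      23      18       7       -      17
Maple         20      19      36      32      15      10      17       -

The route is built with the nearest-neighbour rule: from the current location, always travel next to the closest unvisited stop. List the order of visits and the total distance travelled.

Total distance 124 min via the nearest-neighbour route Milton → Easton → Juniper → Maple → Maris → Hollow → Willow → Ash → Milton.

At Milton the remaining stops are Easton 4, Juniper 11, Hollow 12, Willow 16, Maple 20, Maris 22, Ash 27; go to Easton.
At Easton the remaining stops are Juniper 7, Hollow 8, Maple 17, Maris 18, Willow 20, Ash 23; go to Juniper.
At Juniper the remaining stops are Maple 10, Hollow 15, Maris 25, Willow 27, Ash 30; go to Maple.
At Maple the remaining stops are Maris 15, Hollow 19, Ash 32, Willow 36; go to Maris.
At Maris the remaining stops are Hollow 10, Willow 29, Ash 39; go to Hollow.
At Hollow the remaining stops are Willow 25, Ash 31; go to Willow.
At Willow the remaining stops are Ash 26; go to Ash.
Return Ash→Milton: 27.
Total = 4 + 7 + 10 + 15 + 10 + 25 + 26 + 27 = 124.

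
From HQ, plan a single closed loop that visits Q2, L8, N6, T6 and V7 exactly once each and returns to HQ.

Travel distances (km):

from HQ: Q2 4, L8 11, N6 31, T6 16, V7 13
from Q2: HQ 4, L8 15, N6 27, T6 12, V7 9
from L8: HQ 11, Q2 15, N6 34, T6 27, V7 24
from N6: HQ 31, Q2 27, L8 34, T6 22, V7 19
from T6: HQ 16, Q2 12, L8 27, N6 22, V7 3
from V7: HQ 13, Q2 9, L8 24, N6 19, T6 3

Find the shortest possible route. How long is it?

Shortest round trip = 83 km.

There are 60 distinct closed tours to check (reversals are equivalent).
HQ → Q2 → L8 → N6 → T6 → V7 → HQ: 4+15+34+22+3+13 = 91
HQ → Q2 → L8 → N6 → V7 → T6 → HQ: 4+15+34+19+3+16 = 91
HQ → Q2 → L8 → T6 → N6 → V7 → HQ: 4+15+27+22+19+13 = 100
HQ → Q2 → L8 → T6 → V7 → N6 → HQ: 4+15+27+3+19+31 = 99
HQ → Q2 → L8 → V7 → N6 → T6 → HQ: 4+15+24+19+22+16 = 100
HQ → Q2 → L8 → V7 → T6 → N6 → HQ: 4+15+24+3+22+31 = 99
HQ → Q2 → N6 → L8 → T6 → V7 → HQ: 4+27+34+27+3+13 = 108
HQ → Q2 → N6 → L8 → V7 → T6 → HQ: 4+27+34+24+3+16 = 108
HQ → Q2 → N6 → T6 → L8 → V7 → HQ: 4+27+22+27+24+13 = 117
HQ → Q2 → N6 → T6 → V7 → L8 → HQ: 4+27+22+3+24+11 = 91
HQ → Q2 → N6 → V7 → L8 → T6 → HQ: 4+27+19+24+27+16 = 117
HQ → Q2 → N6 → V7 → T6 → L8 → HQ: 4+27+19+3+27+11 = 91
HQ → Q2 → T6 → L8 → N6 → V7 → HQ: 4+12+27+34+19+13 = 109
HQ → Q2 → T6 → L8 → V7 → N6 → HQ: 4+12+27+24+19+31 = 117
… (46 more)
HQ → Q2 → T6 → V7 → N6 → L8 → HQ: 4+12+3+19+34+11 = 83  ← best
The minimum is 83.
One optimal route: HQ → Q2 → T6 → V7 → N6 → L8 → HQ (or its reverse).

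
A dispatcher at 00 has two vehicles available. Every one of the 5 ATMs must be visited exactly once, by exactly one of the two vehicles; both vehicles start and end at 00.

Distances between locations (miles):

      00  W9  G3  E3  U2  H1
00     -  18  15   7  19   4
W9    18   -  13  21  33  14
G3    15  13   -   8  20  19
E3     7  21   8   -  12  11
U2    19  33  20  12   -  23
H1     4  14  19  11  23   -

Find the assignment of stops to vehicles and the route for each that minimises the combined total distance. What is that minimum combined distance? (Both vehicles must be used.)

Minimum combined distance: 78 miles.

There are 2^4 − 1 = 15 ways to divide the 5 stops into two non-empty groups. For each, the best each vehicle can do is its own shortest tour through its group:
  {W9} + {G3, E3, U2, H1}: 36 + 62 = 98
  {G3} + {W9, E3, U2, H1}: 30 + 70 = 100
  {W9, G3} + {E3, U2, H1}: 46 + 46 = 92
  {E3} + {W9, G3, U2, H1}: 14 + 70 = 84
  {W9, E3} + {G3, U2, H1}: 46 + 62 = 108
  {G3, E3} + {W9, U2, H1}: 30 + 70 = 100
  … (15 splits in total)
  {W9, G3, E3, U2} + {H1}: 70 + 8 = 78  ← best
Best: vehicle 1 00 → W9 → G3 → E3 → U2 → 00 = 70; vehicle 2 00 → H1 → 00 = 8; combined 78.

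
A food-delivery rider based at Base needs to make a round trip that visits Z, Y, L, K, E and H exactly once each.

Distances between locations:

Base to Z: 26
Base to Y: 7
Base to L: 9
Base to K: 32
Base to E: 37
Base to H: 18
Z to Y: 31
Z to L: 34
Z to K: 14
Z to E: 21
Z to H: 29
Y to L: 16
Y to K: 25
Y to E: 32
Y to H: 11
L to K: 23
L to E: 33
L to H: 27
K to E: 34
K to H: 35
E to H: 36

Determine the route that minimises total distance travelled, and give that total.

There are 360 distinct closed tours to check (reversals are equivalent).
Base-Z-Y-L-K-E-H-Base: 26+31+16+23+34+36+18 = 184
Base-Z-Y-L-K-H-E-Base: 26+31+16+23+35+36+37 = 204
Base-Z-Y-L-E-K-H-Base: 26+31+16+33+34+35+18 = 193
Base-Z-Y-L-E-H-K-Base: 26+31+16+33+36+35+32 = 209
Base-Z-Y-L-H-K-E-Base: 26+31+16+27+35+34+37 = 206
Base-Z-Y-L-H-E-K-Base: 26+31+16+27+36+34+32 = 202
Base-Z-Y-K-L-E-H-Base: 26+31+25+23+33+36+18 = 192
Base-Z-Y-K-L-H-E-Base: 26+31+25+23+27+36+37 = 205
… (352 more)
Base-Y-H-E-Z-K-L-Base: 7+11+36+21+14+23+9 = 121  ← best
The minimum is 121.
One optimal route: Base → Y → H → E → Z → K → L → Base (or its reverse).

Shortest round trip = 121.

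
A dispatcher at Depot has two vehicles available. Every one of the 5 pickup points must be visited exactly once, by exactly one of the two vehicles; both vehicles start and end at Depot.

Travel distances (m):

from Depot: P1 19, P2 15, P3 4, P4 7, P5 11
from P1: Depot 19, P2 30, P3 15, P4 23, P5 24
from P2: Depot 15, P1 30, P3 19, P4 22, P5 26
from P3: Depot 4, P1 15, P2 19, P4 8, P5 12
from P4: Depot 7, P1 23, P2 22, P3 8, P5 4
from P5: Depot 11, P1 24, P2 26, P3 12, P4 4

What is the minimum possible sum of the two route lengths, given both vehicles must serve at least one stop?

Try each way of splitting the stops between the two vehicles (each non-empty) and, for each split, find the best tour for each vehicle:
  {P1} + {P2, P3, P4, P5}: 38 + 57 = 95
  {P2} + {P1, P3, P4, P5}: 30 + 54 = 84
  {P1, P2} + {P3, P4, P5}: 64 + 27 = 91
  {P3} + {P1, P2, P4, P5}: 8 + 80 = 88
  {P1, P3} + {P2, P4, P5}: 38 + 52 = 90
  {P2, P3} + {P1, P4, P5}: 38 + 54 = 92
  … (15 splits in total)
Best: vehicle 1 Depot → P2 → Depot = 30; vehicle 2 Depot → P3 → P1 → P5 → P4 → Depot = 54; combined 84.

84 m — the smallest possible combined total.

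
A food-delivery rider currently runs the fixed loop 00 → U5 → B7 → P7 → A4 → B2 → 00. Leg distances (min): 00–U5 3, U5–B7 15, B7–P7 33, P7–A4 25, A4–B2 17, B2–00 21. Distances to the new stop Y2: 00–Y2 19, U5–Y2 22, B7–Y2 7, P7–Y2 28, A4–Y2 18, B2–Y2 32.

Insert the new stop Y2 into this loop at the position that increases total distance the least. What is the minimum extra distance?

Insertion cost between consecutive stops i–j is d(i,Y2) + d(Y2,j) − d(i,j):
  between 00 and U5: 19 + 22 − 3 = 38
  between U5 and B7: 22 + 7 − 15 = 14
  between B7 and P7: 7 + 28 − 33 = 2
  between P7 and A4: 28 + 18 − 25 = 21
  between A4 and B2: 18 + 32 − 17 = 33
  between B2 and 00: 32 + 19 − 21 = 30
Cheapest insertion is between B7 and P7, adding 2.
New total = 114 + 2 = 116.

Adding 2 min by placing Y2 on the B7–P7 leg.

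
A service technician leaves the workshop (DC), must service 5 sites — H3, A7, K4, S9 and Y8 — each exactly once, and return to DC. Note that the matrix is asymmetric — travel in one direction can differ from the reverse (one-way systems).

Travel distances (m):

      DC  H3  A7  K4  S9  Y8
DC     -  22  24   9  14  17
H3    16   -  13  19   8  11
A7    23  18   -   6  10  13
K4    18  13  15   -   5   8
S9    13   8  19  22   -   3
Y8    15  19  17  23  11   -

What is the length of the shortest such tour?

Minimum total distance: 63 m.

DC-H3-A7-K4-S9-Y8-DC: 22+13+6+5+3+15 = 64
DC-H3-A7-K4-Y8-S9-DC: 22+13+6+8+11+13 = 73
DC-H3-A7-S9-K4-Y8-DC: 22+13+10+22+8+15 = 90
DC-H3-A7-S9-Y8-K4-DC: 22+13+10+3+23+18 = 89
DC-H3-A7-Y8-K4-S9-DC: 22+13+13+23+5+13 = 89
DC-H3-A7-Y8-S9-K4-DC: 22+13+13+11+22+18 = 99
DC-H3-K4-A7-S9-Y8-DC: 22+19+15+10+3+15 = 84
DC-H3-K4-A7-Y8-S9-DC: 22+19+15+13+11+13 = 93
DC-H3-K4-S9-A7-Y8-DC: 22+19+5+19+13+15 = 93
DC-H3-K4-S9-Y8-A7-DC: 22+19+5+3+17+23 = 89
DC-H3-K4-Y8-A7-S9-DC: 22+19+8+17+10+13 = 89
DC-H3-K4-Y8-S9-A7-DC: 22+19+8+11+19+23 = 102
DC-H3-S9-A7-K4-Y8-DC: 22+8+19+6+8+15 = 78
DC-H3-S9-A7-Y8-K4-DC: 22+8+19+13+23+18 = 103
… (106 more)
DC-K4-H3-A7-S9-Y8-DC: 9+13+13+10+3+15 = 63  ← best
The minimum is 63.
One optimal route: DC → K4 → H3 → A7 → S9 → Y8 → DC.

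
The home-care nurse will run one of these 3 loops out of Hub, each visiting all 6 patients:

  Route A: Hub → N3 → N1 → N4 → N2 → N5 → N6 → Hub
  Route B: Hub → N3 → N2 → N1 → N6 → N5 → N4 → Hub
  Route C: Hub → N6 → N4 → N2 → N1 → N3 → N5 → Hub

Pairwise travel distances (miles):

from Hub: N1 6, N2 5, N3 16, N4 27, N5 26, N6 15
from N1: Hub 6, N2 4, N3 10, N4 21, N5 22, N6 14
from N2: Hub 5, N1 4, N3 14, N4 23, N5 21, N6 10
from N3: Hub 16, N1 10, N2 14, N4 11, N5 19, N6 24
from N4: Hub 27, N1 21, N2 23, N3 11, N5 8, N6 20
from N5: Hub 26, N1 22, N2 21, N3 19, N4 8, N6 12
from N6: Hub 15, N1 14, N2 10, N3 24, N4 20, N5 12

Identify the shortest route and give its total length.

Route A: 16 + 10 + 21 + 23 + 21 + 12 + 15 = 118
Route B: 16 + 14 + 4 + 14 + 12 + 8 + 27 = 95
Route C: 15 + 20 + 23 + 4 + 10 + 19 + 26 = 117

Shortest is Route B, total 95 miles.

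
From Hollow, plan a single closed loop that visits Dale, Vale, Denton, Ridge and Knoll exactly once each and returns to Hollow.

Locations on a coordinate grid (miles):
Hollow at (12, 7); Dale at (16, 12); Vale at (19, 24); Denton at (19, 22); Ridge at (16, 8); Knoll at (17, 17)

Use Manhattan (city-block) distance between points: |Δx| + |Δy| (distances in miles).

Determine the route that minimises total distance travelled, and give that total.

Hollow-Dale-Vale-Denton-Ridge-Knoll-Hollow: 9+15+2+17+10+15 = 68
Hollow-Dale-Vale-Denton-Knoll-Ridge-Hollow: 9+15+2+7+10+5 = 48
Hollow-Dale-Vale-Ridge-Denton-Knoll-Hollow: 9+15+19+17+7+15 = 82
Hollow-Dale-Vale-Ridge-Knoll-Denton-Hollow: 9+15+19+10+7+22 = 82
Hollow-Dale-Vale-Knoll-Denton-Ridge-Hollow: 9+15+9+7+17+5 = 62
Hollow-Dale-Vale-Knoll-Ridge-Denton-Hollow: 9+15+9+10+17+22 = 82
Hollow-Dale-Denton-Vale-Ridge-Knoll-Hollow: 9+13+2+19+10+15 = 68
Hollow-Dale-Denton-Vale-Knoll-Ridge-Hollow: 9+13+2+9+10+5 = 48
Hollow-Dale-Denton-Ridge-Vale-Knoll-Hollow: 9+13+17+19+9+15 = 82
Hollow-Dale-Denton-Ridge-Knoll-Vale-Hollow: 9+13+17+10+9+24 = 82
Hollow-Dale-Denton-Knoll-Vale-Ridge-Hollow: 9+13+7+9+19+5 = 62
Hollow-Dale-Denton-Knoll-Ridge-Vale-Hollow: 9+13+7+10+19+24 = 82
Hollow-Dale-Ridge-Vale-Denton-Knoll-Hollow: 9+4+19+2+7+15 = 56
Hollow-Dale-Ridge-Vale-Knoll-Denton-Hollow: 9+4+19+9+7+22 = 70
… (46 more)
The minimum is 48.
One optimal route: Hollow → Dale → Vale → Denton → Knoll → Ridge → Hollow (or its reverse).

Minimum total distance: 48 miles.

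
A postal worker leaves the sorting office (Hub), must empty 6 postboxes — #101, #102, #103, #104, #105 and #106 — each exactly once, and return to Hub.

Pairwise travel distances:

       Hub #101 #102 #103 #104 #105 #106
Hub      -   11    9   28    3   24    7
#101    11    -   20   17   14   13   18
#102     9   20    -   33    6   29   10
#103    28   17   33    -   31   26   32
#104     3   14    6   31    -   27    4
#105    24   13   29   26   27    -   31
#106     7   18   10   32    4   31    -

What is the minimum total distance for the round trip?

100 — the shortest possible round trip.

With 6 stops there are 6!/2 = 360 distinct round trips (a route and its reverse cost the same).
Hub - #101 - #102 - #103 - #104 - #105 - #106 - Hub: 11+20+33+31+27+31+7 = 160
Hub - #101 - #102 - #103 - #104 - #106 - #105 - Hub: 11+20+33+31+4+31+24 = 154
Hub - #101 - #102 - #103 - #105 - #104 - #106 - Hub: 11+20+33+26+27+4+7 = 128
Hub - #101 - #102 - #103 - #105 - #106 - #104 - Hub: 11+20+33+26+31+4+3 = 128
Hub - #101 - #102 - #103 - #106 - #104 - #105 - Hub: 11+20+33+32+4+27+24 = 151
Hub - #101 - #102 - #103 - #106 - #105 - #104 - Hub: 11+20+33+32+31+27+3 = 157
Hub - #101 - #102 - #104 - #103 - #105 - #106 - Hub: 11+20+6+31+26+31+7 = 132
Hub - #101 - #102 - #104 - #103 - #106 - #105 - Hub: 11+20+6+31+32+31+24 = 155
… (352 more)
Hub - #101 - #103 - #105 - #102 - #104 - #106 - Hub: 11+17+26+29+6+4+7 = 100  ← best
The minimum is 100.
One optimal route: Hub → #101 → #103 → #105 → #102 → #104 → #106 → Hub (or its reverse).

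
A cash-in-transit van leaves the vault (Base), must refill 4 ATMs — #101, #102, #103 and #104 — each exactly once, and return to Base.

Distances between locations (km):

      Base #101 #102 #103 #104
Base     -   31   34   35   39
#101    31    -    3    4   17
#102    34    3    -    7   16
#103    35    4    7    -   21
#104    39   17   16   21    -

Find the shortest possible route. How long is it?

There are 12 distinct closed tours to check (reversals are equivalent).
Base → #101 → #102 → #103 → #104 → Base: 31+3+7+21+39 = 101
Base → #101 → #102 → #104 → #103 → Base: 31+3+16+21+35 = 106
Base → #101 → #103 → #102 → #104 → Base: 31+4+7+16+39 = 97
Base → #101 → #103 → #104 → #102 → Base: 31+4+21+16+34 = 106
Base → #101 → #104 → #102 → #103 → Base: 31+17+16+7+35 = 106
Base → #101 → #104 → #103 → #102 → Base: 31+17+21+7+34 = 110
Base → #102 → #101 → #103 → #104 → Base: 34+3+4+21+39 = 101
Base → #102 → #101 → #104 → #103 → Base: 34+3+17+21+35 = 110
Base → #102 → #103 → #101 → #104 → Base: 34+7+4+17+39 = 101
Base → #102 → #104 → #101 → #103 → Base: 34+16+17+4+35 = 106
Base → #103 → #101 → #102 → #104 → Base: 35+4+3+16+39 = 97
Base → #103 → #102 → #101 → #104 → Base: 35+7+3+17+39 = 101
The minimum is 97.
One optimal route: Base → #101 → #103 → #102 → #104 → Base (or its reverse).

Minimum total distance: 97 km.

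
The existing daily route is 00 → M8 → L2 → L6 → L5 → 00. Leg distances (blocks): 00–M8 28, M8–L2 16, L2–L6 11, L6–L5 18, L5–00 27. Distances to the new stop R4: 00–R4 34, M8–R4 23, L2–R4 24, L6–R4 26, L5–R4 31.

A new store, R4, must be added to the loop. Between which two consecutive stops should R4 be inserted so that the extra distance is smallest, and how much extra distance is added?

Insertion cost between consecutive stops i–j is d(i,R4) + d(R4,j) − d(i,j):
  between 00 and M8: 34 + 23 − 28 = 29
  between M8 and L2: 23 + 24 − 16 = 31
  between L2 and L6: 24 + 26 − 11 = 39
  between L6 and L5: 26 + 31 − 18 = 39
  between L5 and 00: 31 + 34 − 27 = 38
Cheapest insertion is between 00 and M8, adding 29.
New total = 100 + 29 = 129.

+29 blocks — insert R4 between 00 and M8.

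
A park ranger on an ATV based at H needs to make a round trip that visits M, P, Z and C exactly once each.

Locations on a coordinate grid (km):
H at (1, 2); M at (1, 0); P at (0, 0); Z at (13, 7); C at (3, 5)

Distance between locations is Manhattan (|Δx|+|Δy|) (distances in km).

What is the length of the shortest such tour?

H→M→P→Z→C→H: 2+1+20+12+5 = 40
H→M→P→C→Z→H: 2+1+8+12+17 = 40
H→M→Z→P→C→H: 2+19+20+8+5 = 54
H→M→Z→C→P→H: 2+19+12+8+3 = 44
H→M→C→P→Z→H: 2+7+8+20+17 = 54
H→M→C→Z→P→H: 2+7+12+20+3 = 44
H→P→M→Z→C→H: 3+1+19+12+5 = 40
H→P→M→C→Z→H: 3+1+7+12+17 = 40
H→P→Z→M→C→H: 3+20+19+7+5 = 54
H→P→C→M→Z→H: 3+8+7+19+17 = 54
H→Z→M→P→C→H: 17+19+1+8+5 = 50
H→Z→P→M→C→H: 17+20+1+7+5 = 50
The minimum is 40.
One optimal route: H → M → P → Z → C → H (or its reverse).

Shortest round trip = 40 km.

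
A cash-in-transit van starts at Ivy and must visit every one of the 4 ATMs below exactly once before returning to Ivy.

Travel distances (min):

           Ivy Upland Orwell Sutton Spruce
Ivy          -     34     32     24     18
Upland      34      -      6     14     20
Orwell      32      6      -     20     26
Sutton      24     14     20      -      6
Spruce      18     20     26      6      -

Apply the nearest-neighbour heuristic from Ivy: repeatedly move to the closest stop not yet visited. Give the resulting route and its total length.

From Ivy: distances to unvisited — Spruce=18, Sutton=24, Orwell=32, Upland=34. Nearest is Spruce (18).
From Spruce: distances to unvisited — Sutton=6, Upland=20, Orwell=26. Nearest is Sutton (6).
From Sutton: distances to unvisited — Upland=14, Orwell=20. Nearest is Upland (14).
From Upland: distances to unvisited — Orwell=6. Nearest is Orwell (6).
Return Orwell→Ivy: 32.
Total = 18 + 6 + 14 + 6 + 32 = 76.

76 min along Ivy → Spruce → Sutton → Upland → Orwell → Ivy.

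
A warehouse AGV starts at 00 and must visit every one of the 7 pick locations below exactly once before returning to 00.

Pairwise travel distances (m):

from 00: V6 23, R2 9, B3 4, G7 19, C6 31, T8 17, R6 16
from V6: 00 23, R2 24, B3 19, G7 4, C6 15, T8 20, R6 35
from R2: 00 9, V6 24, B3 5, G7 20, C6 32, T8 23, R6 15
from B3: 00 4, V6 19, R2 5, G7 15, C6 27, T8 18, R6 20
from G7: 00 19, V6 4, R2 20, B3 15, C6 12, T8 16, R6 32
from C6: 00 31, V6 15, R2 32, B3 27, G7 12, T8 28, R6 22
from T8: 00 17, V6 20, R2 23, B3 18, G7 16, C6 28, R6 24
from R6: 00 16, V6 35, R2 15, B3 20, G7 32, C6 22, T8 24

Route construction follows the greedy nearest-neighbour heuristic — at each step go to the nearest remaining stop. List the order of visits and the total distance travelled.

99 m along 00 → B3 → R2 → R6 → C6 → G7 → V6 → T8 → 00.

00 → [B3:4 / R2:9 / R6:16 / T8:17 / G7:19 / V6:23 / C6:31] → B3 (4)
B3 → [R2:5 / G7:15 / T8:18 / V6:19 / R6:20 / C6:27] → R2 (5)
R2 → [R6:15 / G7:20 / T8:23 / V6:24 / C6:32] → R6 (15)
R6 → [C6:22 / T8:24 / G7:32 / V6:35] → C6 (22)
C6 → [G7:12 / V6:15 / T8:28] → G7 (12)
G7 → [V6:4 / T8:16] → V6 (4)
V6 → [T8:20] → T8 (20)
Return T8→00: 17.
Total = 4 + 5 + 15 + 22 + 12 + 4 + 20 + 17 = 99.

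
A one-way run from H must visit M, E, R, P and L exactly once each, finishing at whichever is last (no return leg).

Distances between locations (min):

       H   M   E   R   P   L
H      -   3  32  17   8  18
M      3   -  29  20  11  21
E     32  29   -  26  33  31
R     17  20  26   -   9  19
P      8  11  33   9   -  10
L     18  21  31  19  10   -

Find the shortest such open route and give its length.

There are 5! = 120 possible orderings.
H - M - E - R - P - L: 3+29+26+9+10 = 77
H - M - E - R - L - P: 3+29+26+19+10 = 87
H - M - E - P - R - L: 3+29+33+9+19 = 93
H - M - E - P - L - R: 3+29+33+10+19 = 94
H - M - E - L - R - P: 3+29+31+19+9 = 91
H - M - E - L - P - R: 3+29+31+10+9 = 82
H - M - R - E - P - L: 3+20+26+33+10 = 92
H - M - R - E - L - P: 3+20+26+31+10 = 90
H - M - R - P - E - L: 3+20+9+33+31 = 96
H - M - R - P - L - E: 3+20+9+10+31 = 73
H - M - R - L - E - P: 3+20+19+31+33 = 106
H - M - R - L - P - E: 3+20+19+10+33 = 85
H - M - P - E - R - L: 3+11+33+26+19 = 92
H - M - P - E - L - R: 3+11+33+31+19 = 97
… (106 more)
H - M - P - L - R - E: 3+11+10+19+26 = 69  ← best
The minimum is 69.
One shortest path: H → M → P → L → R → E.

Minimum one-way distance = 69 min.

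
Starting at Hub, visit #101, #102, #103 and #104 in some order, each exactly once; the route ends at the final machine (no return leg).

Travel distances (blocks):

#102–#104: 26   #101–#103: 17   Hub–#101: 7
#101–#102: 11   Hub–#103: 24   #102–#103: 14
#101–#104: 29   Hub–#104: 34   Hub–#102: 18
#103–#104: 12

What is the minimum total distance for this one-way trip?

Shortest open route: 44 blocks.

There are 4! = 24 possible orderings.
Hub→#101→#102→#103→#104: 7+11+14+12 = 44
Hub→#101→#102→#104→#103: 7+11+26+12 = 56
Hub→#101→#103→#102→#104: 7+17+14+26 = 64
Hub→#101→#103→#104→#102: 7+17+12+26 = 62
Hub→#101→#104→#102→#103: 7+29+26+14 = 76
Hub→#101→#104→#103→#102: 7+29+12+14 = 62
Hub→#102→#101→#103→#104: 18+11+17+12 = 58
Hub→#102→#101→#104→#103: 18+11+29+12 = 70
Hub→#102→#103→#101→#104: 18+14+17+29 = 78
Hub→#102→#103→#104→#101: 18+14+12+29 = 73
Hub→#102→#104→#101→#103: 18+26+29+17 = 90
Hub→#102→#104→#103→#101: 18+26+12+17 = 73
Hub→#103→#101→#102→#104: 24+17+11+26 = 78
Hub→#103→#101→#104→#102: 24+17+29+26 = 96
… (10 more)
The minimum is 44.
One shortest path: Hub → #101 → #102 → #103 → #104.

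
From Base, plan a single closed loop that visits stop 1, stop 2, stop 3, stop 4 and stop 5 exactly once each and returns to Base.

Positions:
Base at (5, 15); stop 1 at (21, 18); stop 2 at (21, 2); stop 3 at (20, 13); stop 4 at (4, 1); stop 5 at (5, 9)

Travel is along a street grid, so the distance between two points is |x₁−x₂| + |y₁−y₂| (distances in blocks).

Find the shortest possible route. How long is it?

With 5 stops there are 5!/2 = 60 distinct round trips (a route and its reverse cost the same).
Base - stop 1 - stop 2 - stop 3 - stop 4 - stop 5 - Base: 19+16+12+28+9+6 = 90
Base - stop 1 - stop 2 - stop 3 - stop 5 - stop 4 - Base: 19+16+12+19+9+15 = 90
Base - stop 1 - stop 2 - stop 4 - stop 3 - stop 5 - Base: 19+16+18+28+19+6 = 106
Base - stop 1 - stop 2 - stop 4 - stop 5 - stop 3 - Base: 19+16+18+9+19+17 = 98
Base - stop 1 - stop 2 - stop 5 - stop 3 - stop 4 - Base: 19+16+23+19+28+15 = 120
Base - stop 1 - stop 2 - stop 5 - stop 4 - stop 3 - Base: 19+16+23+9+28+17 = 112
Base - stop 1 - stop 3 - stop 2 - stop 4 - stop 5 - Base: 19+6+12+18+9+6 = 70
Base - stop 1 - stop 3 - stop 2 - stop 5 - stop 4 - Base: 19+6+12+23+9+15 = 84
Base - stop 1 - stop 3 - stop 4 - stop 2 - stop 5 - Base: 19+6+28+18+23+6 = 100
Base - stop 1 - stop 3 - stop 4 - stop 5 - stop 2 - Base: 19+6+28+9+23+29 = 114
Base - stop 1 - stop 3 - stop 5 - stop 2 - stop 4 - Base: 19+6+19+23+18+15 = 100
Base - stop 1 - stop 3 - stop 5 - stop 4 - stop 2 - Base: 19+6+19+9+18+29 = 100
Base - stop 1 - stop 4 - stop 2 - stop 3 - stop 5 - Base: 19+34+18+12+19+6 = 108
Base - stop 1 - stop 4 - stop 2 - stop 5 - stop 3 - Base: 19+34+18+23+19+17 = 130
… (46 more)
The minimum is 70.
One optimal route: Base → stop 1 → stop 3 → stop 2 → stop 4 → stop 5 → Base (or its reverse).

Shortest round trip = 70 blocks.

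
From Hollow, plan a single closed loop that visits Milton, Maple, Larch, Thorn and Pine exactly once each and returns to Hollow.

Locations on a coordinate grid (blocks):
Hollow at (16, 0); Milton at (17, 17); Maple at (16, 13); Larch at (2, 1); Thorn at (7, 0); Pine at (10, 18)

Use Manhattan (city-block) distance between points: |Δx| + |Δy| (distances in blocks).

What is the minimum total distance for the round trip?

With 5 stops there are 5!/2 = 60 distinct round trips (a route and its reverse cost the same).
Hollow → Milton → Maple → Larch → Thorn → Pine → Hollow: 18+5+26+6+21+24 = 100
Hollow → Milton → Maple → Larch → Pine → Thorn → Hollow: 18+5+26+25+21+9 = 104
Hollow → Milton → Maple → Thorn → Larch → Pine → Hollow: 18+5+22+6+25+24 = 100
Hollow → Milton → Maple → Thorn → Pine → Larch → Hollow: 18+5+22+21+25+15 = 106
Hollow → Milton → Maple → Pine → Larch → Thorn → Hollow: 18+5+11+25+6+9 = 74
Hollow → Milton → Maple → Pine → Thorn → Larch → Hollow: 18+5+11+21+6+15 = 76
Hollow → Milton → Larch → Maple → Thorn → Pine → Hollow: 18+31+26+22+21+24 = 142
Hollow → Milton → Larch → Maple → Pine → Thorn → Hollow: 18+31+26+11+21+9 = 116
Hollow → Milton → Larch → Thorn → Maple → Pine → Hollow: 18+31+6+22+11+24 = 112
Hollow → Milton → Larch → Thorn → Pine → Maple → Hollow: 18+31+6+21+11+13 = 100
Hollow → Milton → Larch → Pine → Maple → Thorn → Hollow: 18+31+25+11+22+9 = 116
Hollow → Milton → Larch → Pine → Thorn → Maple → Hollow: 18+31+25+21+22+13 = 130
Hollow → Milton → Thorn → Maple → Larch → Pine → Hollow: 18+27+22+26+25+24 = 142
Hollow → Milton → Thorn → Maple → Pine → Larch → Hollow: 18+27+22+11+25+15 = 118
… (46 more)
Hollow → Maple → Milton → Pine → Larch → Thorn → Hollow: 13+5+8+25+6+9 = 66  ← best
The minimum is 66.
One optimal route: Hollow → Maple → Milton → Pine → Larch → Thorn → Hollow (or its reverse).

Minimum total distance: 66 blocks.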